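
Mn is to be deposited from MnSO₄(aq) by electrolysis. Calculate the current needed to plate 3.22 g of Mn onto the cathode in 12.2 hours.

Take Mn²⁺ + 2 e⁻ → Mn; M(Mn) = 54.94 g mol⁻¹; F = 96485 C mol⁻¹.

n(Mn) = 3.22 / 54.94 = 0.05861 mol.
n(e⁻) = 2 × 0.05861 = 0.1172 mol.
Q = n(e⁻)·F = 0.1172 × 96485 = 11310 C.
I = Q/t = 11310 / 43920 s = 0.258 A.

0.258 A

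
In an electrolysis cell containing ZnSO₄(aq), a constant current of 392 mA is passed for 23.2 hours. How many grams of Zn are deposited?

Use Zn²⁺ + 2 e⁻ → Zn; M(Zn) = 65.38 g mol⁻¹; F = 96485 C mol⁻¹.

11.1 g

Q = I·t = 0.3920 A × 83520 s = 32740 C.
n(e⁻) = Q/F = 32740 / 96485 = 0.3393 mol.
Zn²⁺ + 2 e⁻ → Zn, so n(Zn) = n(e⁻)/2 = 0.1697 mol.
m = n·M = 0.1697 × 65.38 = 11.1 g.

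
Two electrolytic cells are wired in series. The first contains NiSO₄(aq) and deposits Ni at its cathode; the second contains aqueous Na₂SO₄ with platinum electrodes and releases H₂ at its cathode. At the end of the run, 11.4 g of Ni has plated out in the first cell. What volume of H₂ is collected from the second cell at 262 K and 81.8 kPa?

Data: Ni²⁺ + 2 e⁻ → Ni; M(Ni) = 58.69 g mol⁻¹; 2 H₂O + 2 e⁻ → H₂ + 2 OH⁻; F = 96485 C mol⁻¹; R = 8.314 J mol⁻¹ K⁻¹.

n(Ni) = 11.4 / 58.69 = 0.1942 mol, so n(e⁻) = 2 × 0.1942 = 0.3885 mol.
The cells are in series, so the same 0.3885 mol of electrons passes through the second cell.
2 H₂O + 2 e⁻ → H₂ + 2 OH⁻ — 2 mol e⁻ per mol H₂, so n(H₂) = 0.3885/2 = 0.1942 mol.
V = nRT/P = (0.1942 × 8.314 × 262) / (81.8 × 10³) = 0.00517 m³ = 5.17 L.

5.17 L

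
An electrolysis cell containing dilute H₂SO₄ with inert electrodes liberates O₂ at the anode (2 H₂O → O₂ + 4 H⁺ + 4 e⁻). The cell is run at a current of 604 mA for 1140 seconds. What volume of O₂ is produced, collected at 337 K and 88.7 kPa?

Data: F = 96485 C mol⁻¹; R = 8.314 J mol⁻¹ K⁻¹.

0.0564 L

Q = I·t = 0.6040 A × 1140.0 s = 688.6 C.
n(e⁻) = Q/F = 688.6 / 96485 = 0.007136 mol.
4 electrons are transferred per O₂ molecule, so n(O₂) = 0.007136 / 4 = 0.001784 mol.
V = nRT/P = (0.001784 × 8.314 × 337) / (88.7 × 10³ Pa) = 5.64 × 10⁻⁵ m³ = 0.0564 L.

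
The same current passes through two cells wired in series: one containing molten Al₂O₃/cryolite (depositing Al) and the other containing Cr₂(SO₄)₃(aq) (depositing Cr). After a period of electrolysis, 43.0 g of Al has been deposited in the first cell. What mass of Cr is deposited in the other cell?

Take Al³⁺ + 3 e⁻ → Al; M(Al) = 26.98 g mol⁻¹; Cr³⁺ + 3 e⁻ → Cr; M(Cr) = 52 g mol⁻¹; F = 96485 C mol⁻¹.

82.9 g

n(Al) = 43.0 / 26.98 = 1.594 mol.
Since Al³⁺ + 3 e⁻ → Al, n(e⁻) passed = 3 × 1.594 = 4.781 mol.
Cells in series carry the same charge, so the same 4.781 mol of electrons passes through cell 2.
Cr³⁺ + 3 e⁻ → Cr, so n(Cr) = 4.781 / 3 = 1.594 mol.
m(Cr) = 1.594 × 52 = 82.9 g.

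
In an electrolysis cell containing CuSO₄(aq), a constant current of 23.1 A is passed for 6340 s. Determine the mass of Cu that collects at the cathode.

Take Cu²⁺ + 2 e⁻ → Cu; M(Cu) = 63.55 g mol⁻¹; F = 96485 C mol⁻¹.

Q = I·t = 23.10 A × 6340.0 s = 146500 C.
n(e⁻) = Q/F = 146500 / 96485 = 1.518 mol.
Cu²⁺ + 2 e⁻ → Cu, so n(Cu) = n(e⁻)/2 = 0.7589 mol.
m = n·M = 0.7589 × 63.55 = 48.2 g.

48.2 g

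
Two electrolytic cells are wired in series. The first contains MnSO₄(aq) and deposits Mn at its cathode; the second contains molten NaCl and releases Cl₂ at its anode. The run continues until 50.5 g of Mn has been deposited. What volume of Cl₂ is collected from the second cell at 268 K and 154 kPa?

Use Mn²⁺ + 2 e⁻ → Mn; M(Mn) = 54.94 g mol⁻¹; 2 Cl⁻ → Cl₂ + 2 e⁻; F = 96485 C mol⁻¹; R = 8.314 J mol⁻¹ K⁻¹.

13.3 L

n(Mn) = 50.5 / 54.94 = 0.9192 mol, so n(e⁻) = 2 × 0.9192 = 1.838 mol.
The cells are in series, so the same 1.838 mol of electrons passes through the second cell.
2 Cl⁻ → Cl₂ + 2 e⁻ — 2 mol e⁻ per mol Cl₂, so n(Cl₂) = 1.838/2 = 0.9192 mol.
V = nRT/P = (0.9192 × 8.314 × 268) / (154 × 10³) = 0.0133 m³ = 13.3 L.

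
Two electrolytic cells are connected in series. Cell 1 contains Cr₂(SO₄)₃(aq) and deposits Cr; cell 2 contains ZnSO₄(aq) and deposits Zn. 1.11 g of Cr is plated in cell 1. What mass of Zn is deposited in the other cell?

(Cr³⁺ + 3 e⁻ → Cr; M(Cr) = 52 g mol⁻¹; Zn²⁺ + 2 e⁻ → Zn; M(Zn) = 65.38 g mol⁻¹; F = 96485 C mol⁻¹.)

n(Cr) = 1.11 / 52 = 0.02135 mol.
Since Cr³⁺ + 3 e⁻ → Cr, n(e⁻) passed = 3 × 0.02135 = 0.06404 mol.
Cells in series carry the same charge, so the same 0.06404 mol of electrons passes through cell 2.
Zn²⁺ + 2 e⁻ → Zn, so n(Zn) = 0.06404 / 2 = 0.03202 mol.
m(Zn) = 0.03202 × 65.38 = 2.09 g.

2.09 g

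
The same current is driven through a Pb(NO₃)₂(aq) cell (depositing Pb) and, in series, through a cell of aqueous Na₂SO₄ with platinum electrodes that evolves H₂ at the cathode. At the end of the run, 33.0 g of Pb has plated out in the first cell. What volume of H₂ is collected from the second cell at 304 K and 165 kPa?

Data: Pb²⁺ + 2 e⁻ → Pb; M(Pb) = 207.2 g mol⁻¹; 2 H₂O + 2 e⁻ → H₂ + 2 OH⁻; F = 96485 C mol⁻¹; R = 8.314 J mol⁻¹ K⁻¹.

n(Pb) = 33.0 / 207.2 = 0.1593 mol, so n(e⁻) = 2 × 0.1593 = 0.3185 mol.
The cells are in series, so the same 0.3185 mol of electrons passes through the second cell.
2 H₂O + 2 e⁻ → H₂ + 2 OH⁻ — 2 mol e⁻ per mol H₂, so n(H₂) = 0.3185/2 = 0.1593 mol.
V = nRT/P = (0.1593 × 8.314 × 304) / (165 × 10³) = 0.00244 m³ = 2.44 L.

2.44 L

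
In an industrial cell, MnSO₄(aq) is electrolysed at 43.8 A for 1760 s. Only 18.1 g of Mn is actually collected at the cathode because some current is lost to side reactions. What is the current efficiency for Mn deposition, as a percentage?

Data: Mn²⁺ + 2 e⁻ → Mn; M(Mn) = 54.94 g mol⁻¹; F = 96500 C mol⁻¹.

Q = I·t = 43.80 × 1760.0 = 77090 C; n(e⁻) = 77090/96500 = 0.7988 mol.
Theoretical n(Mn) = n(e⁻)/2 = 0.3994 mol, i.e. m_theo = 0.3994 × 54.94 = 21.94 g.
Efficiency = m_actual / m_theo = 18.1 / 21.94 = 82.5 %.

82.5 %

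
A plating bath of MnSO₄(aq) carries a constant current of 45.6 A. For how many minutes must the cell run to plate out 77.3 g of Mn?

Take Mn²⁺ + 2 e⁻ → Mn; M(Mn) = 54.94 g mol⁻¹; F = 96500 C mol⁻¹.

n(Mn) = m/M = 77.3 / 54.94 = 1.407 mol.
Each Mn atom requires 2 electrons, so n(e⁻) = 2 × 1.407 = 2.814 mol.
Q = n(e⁻)·F = 2.814 × 96500 = 271500 C.
t = Q/I = 271500 / 45.60 A = 5955 s = 99.3 min.

99.3 min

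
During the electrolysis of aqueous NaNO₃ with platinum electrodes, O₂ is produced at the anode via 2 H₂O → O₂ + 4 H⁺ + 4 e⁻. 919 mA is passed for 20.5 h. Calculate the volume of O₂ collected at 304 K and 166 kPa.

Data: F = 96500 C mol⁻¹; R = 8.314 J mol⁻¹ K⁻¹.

Q = I·t = 0.9190 A × 73800 s = 67820 C.
n(e⁻) = Q/F = 67820 / 96500 = 0.7028 mol.
4 electrons are transferred per O₂ molecule, so n(O₂) = 0.7028 / 4 = 0.1757 mol.
V = nRT/P = (0.1757 × 8.314 × 304) / (166 × 10³ Pa) = 0.00268 m³ = 2.68 L.

2.68 L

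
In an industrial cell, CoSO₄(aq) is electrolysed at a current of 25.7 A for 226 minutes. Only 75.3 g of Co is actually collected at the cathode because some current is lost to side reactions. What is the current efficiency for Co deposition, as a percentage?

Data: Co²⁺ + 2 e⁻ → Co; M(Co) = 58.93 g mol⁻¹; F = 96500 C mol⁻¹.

70.8 %

Q = I·t = 25.70 × 13560 = 348500 C; n(e⁻) = 348500/96500 = 3.611 mol.
Theoretical n(Co) = n(e⁻)/2 = 1.806 mol, i.e. m_theo = 1.806 × 58.93 = 106.4 g.
Efficiency = m_actual / m_theo = 75.3 / 106.4 = 70.8 %.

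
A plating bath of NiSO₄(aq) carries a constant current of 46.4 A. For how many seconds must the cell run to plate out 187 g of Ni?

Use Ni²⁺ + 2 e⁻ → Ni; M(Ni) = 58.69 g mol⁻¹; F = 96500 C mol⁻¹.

n(Ni) = m/M = 187 / 58.69 = 3.186 mol.
Each Ni atom requires 2 electrons, so n(e⁻) = 2 × 3.186 = 6.372 mol.
Q = n(e⁻)·F = 6.372 × 96500 = 614900 C.
t = Q/I = 614900 / 46.40 A = 13250 s.

13300 s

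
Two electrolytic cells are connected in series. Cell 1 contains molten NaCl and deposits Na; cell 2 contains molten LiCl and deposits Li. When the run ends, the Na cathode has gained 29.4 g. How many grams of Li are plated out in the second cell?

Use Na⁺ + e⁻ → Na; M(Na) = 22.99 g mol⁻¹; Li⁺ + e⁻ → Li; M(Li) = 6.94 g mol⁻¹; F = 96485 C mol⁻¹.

8.87 g

n(Na) = 29.4 / 22.99 = 1.279 mol.
Since Na⁺ + e⁻ → Na, n(e⁻) passed = 1 × 1.279 = 1.279 mol.
Cells in series carry the same charge, so the same 1.279 mol of electrons passes through cell 2.
Li⁺ + e⁻ → Li, so n(Li) = 1.279 / 1 = 1.279 mol.
m(Li) = 1.279 × 6.94 = 8.87 g.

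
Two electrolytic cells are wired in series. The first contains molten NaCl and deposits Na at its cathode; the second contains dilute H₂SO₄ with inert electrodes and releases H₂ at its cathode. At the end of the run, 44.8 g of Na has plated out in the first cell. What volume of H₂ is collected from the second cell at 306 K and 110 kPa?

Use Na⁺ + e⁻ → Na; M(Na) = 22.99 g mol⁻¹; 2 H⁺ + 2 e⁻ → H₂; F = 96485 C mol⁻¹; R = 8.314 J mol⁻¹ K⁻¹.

22.5 L

n(Na) = 44.8 / 22.99 = 1.949 mol, so n(e⁻) = 1 × 1.949 = 1.949 mol.
The cells are in series, so the same 1.949 mol of electrons passes through the second cell.
2 H⁺ + 2 e⁻ → H₂ — 2 mol e⁻ per mol H₂, so n(H₂) = 1.949/2 = 0.9743 mol.
V = nRT/P = (0.9743 × 8.314 × 306) / (110 × 10³) = 0.0225 m³ = 22.5 L.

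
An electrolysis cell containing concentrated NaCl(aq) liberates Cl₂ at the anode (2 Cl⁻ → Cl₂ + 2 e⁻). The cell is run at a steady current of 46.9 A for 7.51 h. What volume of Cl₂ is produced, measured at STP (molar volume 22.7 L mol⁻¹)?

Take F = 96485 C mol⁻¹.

Q = I·t = 46.90 A × 27036 s = 1268000 C.
n(e⁻) = Q/F = 1268000 / 96485 = 13.14 mol.
2 electrons are transferred per Cl₂ molecule, so n(Cl₂) = 13.14 / 2 = 6.571 mol.
V = n × V_m = 6.571 × 22.7 = 149 L.

149 L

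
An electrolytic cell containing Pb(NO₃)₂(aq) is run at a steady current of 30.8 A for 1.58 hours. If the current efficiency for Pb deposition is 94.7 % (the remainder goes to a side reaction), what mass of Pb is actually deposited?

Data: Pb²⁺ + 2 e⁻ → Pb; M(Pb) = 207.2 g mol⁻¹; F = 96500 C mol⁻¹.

Q = I·t = 30.80 × 5688.0 = 175200 C.
n(e⁻) = 175200/96500 = 1.815 mol; theoretically n(Pb) = 1.815/2 = 0.9077 mol, m_theo = 188.1 g.
At 94.7 % efficiency, m_actual = 0.947 × 188.1 = 178 g.

178 g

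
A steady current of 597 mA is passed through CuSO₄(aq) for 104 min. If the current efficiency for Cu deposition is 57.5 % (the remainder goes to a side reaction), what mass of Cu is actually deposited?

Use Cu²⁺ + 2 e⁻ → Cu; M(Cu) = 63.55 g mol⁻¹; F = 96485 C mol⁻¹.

Q = I·t = 0.5970 × 6240.0 = 3725 C.
n(e⁻) = 3725/96485 = 0.03861 mol; theoretically n(Cu) = 0.03861/2 = 0.01930 mol, m_theo = 1.227 g.
At 57.5 % efficiency, m_actual = 0.575 × 1.227 = 0.705 g.

0.705 g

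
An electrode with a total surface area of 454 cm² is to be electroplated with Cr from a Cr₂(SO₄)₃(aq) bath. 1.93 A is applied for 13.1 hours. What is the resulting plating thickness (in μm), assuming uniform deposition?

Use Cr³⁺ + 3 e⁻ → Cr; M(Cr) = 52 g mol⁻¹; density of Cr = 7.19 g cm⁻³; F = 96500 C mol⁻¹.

Q = I·t = 1.930 × 47160 = 91020 C; n(e⁻) = 0.9432 mol.
n(Cr) = n(e⁻)/3 = 0.3144 mol, so m = 0.3144 × 52 = 16.35 g.
Volume = m/ρ = 16.35 / 7.19 = 2.274 cm³.
Thickness = V/A = 2.274 / 454 = 0.00501 cm = 50.1 μm.

50.1 μm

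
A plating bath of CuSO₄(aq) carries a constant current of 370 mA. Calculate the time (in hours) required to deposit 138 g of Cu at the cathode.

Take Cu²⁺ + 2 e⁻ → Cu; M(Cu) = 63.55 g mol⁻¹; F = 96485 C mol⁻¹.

n(Cu) = m/M = 138 / 63.55 = 2.172 mol.
Each Cu atom requires 2 electrons, so n(e⁻) = 2 × 2.172 = 4.343 mol.
Q = n(e⁻)·F = 4.343 × 96485 = 419000 C.
t = Q/I = 419000 / 0.3700 A = 1133000 s = 315 h.

315 h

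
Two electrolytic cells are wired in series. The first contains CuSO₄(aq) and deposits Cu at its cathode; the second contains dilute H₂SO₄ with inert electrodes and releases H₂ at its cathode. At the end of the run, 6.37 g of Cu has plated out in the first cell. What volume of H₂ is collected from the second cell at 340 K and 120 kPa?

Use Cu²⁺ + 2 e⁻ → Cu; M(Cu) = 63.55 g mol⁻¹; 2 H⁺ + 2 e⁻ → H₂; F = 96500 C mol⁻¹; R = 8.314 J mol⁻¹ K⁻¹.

n(Cu) = 6.37 / 63.55 = 0.1002 mol, so n(e⁻) = 2 × 0.1002 = 0.2005 mol.
The cells are in series, so the same 0.2005 mol of electrons passes through the second cell.
2 H⁺ + 2 e⁻ → H₂ — 2 mol e⁻ per mol H₂, so n(H₂) = 0.2005/2 = 0.1002 mol.
V = nRT/P = (0.1002 × 8.314 × 340) / (120 × 10³) = 0.00236 m³ = 2.36 L.

2.36 L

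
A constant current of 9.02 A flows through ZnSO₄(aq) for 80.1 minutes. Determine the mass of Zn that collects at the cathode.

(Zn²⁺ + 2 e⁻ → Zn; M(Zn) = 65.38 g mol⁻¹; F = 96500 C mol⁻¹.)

Q = I·t = 9.020 A × 4806.0 s = 43350 C.
n(e⁻) = Q/F = 43350 / 96500 = 0.4492 mol.
Zn²⁺ + 2 e⁻ → Zn, so n(Zn) = n(e⁻)/2 = 0.2246 mol.
m = n·M = 0.2246 × 65.38 = 14.7 g.

14.7 g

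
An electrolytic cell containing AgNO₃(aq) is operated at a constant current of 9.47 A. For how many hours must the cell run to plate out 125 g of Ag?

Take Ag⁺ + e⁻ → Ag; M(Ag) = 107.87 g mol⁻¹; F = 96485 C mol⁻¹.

n(Ag) = m/M = 125 / 107.87 = 1.159 mol.
Each Ag atom requires 1 electron, so n(e⁻) = 1 × 1.159 = 1.159 mol.
Q = n(e⁻)·F = 1.159 × 96485 = 111800 C.
t = Q/I = 111800 / 9.470 A = 11810 s = 3.28 h.

3.28 h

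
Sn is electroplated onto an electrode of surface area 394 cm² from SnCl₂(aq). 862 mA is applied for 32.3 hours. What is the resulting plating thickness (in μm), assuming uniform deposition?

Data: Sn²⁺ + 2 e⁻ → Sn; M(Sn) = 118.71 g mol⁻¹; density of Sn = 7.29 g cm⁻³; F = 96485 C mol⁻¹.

215 μm

Q = I·t = 0.8620 × 116280 = 100200 C; n(e⁻) = 1.039 mol.
n(Sn) = n(e⁻)/2 = 0.5194 mol, so m = 0.5194 × 118.71 = 61.66 g.
Volume = m/ρ = 61.66 / 7.29 = 8.458 cm³.
Thickness = V/A = 8.458 / 394 = 0.0215 cm = 215 μm.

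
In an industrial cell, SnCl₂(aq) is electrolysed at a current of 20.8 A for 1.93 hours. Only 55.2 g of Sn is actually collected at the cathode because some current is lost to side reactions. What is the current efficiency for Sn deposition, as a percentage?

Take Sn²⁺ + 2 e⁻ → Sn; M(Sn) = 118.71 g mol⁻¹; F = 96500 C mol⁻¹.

62.1 %

Q = I·t = 20.80 × 6948.0 = 144500 C; n(e⁻) = 144500/96500 = 1.498 mol.
Theoretical n(Sn) = n(e⁻)/2 = 0.7488 mol, i.e. m_theo = 0.7488 × 118.71 = 88.89 g.
Efficiency = m_actual / m_theo = 55.2 / 88.89 = 62.1 %.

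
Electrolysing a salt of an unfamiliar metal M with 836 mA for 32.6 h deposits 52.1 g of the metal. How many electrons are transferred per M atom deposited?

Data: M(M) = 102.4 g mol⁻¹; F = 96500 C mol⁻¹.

2

Q = I·t = 0.8360 A × 117360 s = 98110 C, so n(e⁻) = 98110/96500 = 1.017 mol.
n(M) deposited = 52.1 / 102.4 = 0.5088 mol.
Electrons per atom = n(e⁻)/n(M) = 1.017 / 0.5088 = 2.00 ≈ 2, so the ion is M²⁺.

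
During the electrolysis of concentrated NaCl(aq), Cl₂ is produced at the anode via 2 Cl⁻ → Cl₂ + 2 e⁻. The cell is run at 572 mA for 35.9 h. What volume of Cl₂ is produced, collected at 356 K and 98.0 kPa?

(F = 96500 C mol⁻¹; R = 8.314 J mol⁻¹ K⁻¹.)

Q = I·t = 0.5720 A × 129240 s = 73930 C.
n(e⁻) = Q/F = 73930 / 96500 = 0.7661 mol.
2 electrons are transferred per Cl₂ molecule, so n(Cl₂) = 0.7661 / 2 = 0.3830 mol.
V = nRT/P = (0.3830 × 8.314 × 356) / (98.0 × 10³ Pa) = 0.0116 m³ = 11.6 L.

11.6 L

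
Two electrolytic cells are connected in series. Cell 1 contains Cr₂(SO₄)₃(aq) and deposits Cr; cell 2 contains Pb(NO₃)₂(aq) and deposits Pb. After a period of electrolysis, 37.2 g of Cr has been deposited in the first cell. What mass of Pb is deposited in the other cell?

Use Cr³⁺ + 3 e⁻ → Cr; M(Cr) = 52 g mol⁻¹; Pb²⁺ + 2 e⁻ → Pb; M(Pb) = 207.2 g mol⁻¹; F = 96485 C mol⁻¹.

222 g

n(Cr) = 37.2 / 52 = 0.7154 mol.
Since Cr³⁺ + 3 e⁻ → Cr, n(e⁻) passed = 3 × 0.7154 = 2.146 mol.
Cells in series carry the same charge, so the same 2.146 mol of electrons passes through cell 2.
Pb²⁺ + 2 e⁻ → Pb, so n(Pb) = 2.146 / 2 = 1.073 mol.
m(Pb) = 1.073 × 207.2 = 222 g.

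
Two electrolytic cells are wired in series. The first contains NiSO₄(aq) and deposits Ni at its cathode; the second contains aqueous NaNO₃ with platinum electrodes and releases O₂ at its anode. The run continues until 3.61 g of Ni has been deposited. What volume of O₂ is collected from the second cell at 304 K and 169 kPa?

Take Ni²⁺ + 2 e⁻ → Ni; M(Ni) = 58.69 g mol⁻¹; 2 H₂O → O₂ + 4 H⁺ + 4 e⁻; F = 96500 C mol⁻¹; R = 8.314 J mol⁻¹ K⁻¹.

0.460 L

n(Ni) = 3.61 / 58.69 = 0.06151 mol, so n(e⁻) = 2 × 0.06151 = 0.1230 mol.
The cells are in series, so the same 0.1230 mol of electrons passes through the second cell.
2 H₂O → O₂ + 4 H⁺ + 4 e⁻ — 4 mol e⁻ per mol O₂, so n(O₂) = 0.1230/4 = 0.03075 mol.
V = nRT/P = (0.03075 × 8.314 × 304) / (169 × 10³) = 4.60 × 10⁻⁴ m³ = 0.460 L.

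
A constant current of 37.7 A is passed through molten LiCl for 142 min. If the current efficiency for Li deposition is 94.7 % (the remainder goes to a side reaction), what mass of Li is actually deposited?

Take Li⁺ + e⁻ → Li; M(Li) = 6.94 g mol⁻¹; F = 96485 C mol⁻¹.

Q = I·t = 37.70 × 8520.0 = 321200 C.
n(e⁻) = 321200/96485 = 3.329 mol; theoretically n(Li) = 3.329/1 = 3.329 mol, m_theo = 23.10 g.
At 94.7 % efficiency, m_actual = 0.947 × 23.10 = 21.9 g.

21.9 g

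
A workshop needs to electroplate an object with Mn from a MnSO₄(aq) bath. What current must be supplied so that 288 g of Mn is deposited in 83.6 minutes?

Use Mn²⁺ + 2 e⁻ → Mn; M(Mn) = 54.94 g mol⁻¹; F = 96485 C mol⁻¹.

n(Mn) = 288 / 54.94 = 5.242 mol.
n(e⁻) = 2 × 5.242 = 10.48 mol.
Q = n(e⁻)·F = 10.48 × 96485 = 1012000 C.
I = Q/t = 1012000 / 5016.0 s = 202 A.

202 A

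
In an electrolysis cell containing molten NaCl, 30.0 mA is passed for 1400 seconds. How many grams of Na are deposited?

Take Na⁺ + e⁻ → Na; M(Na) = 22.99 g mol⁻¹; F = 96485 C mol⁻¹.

0.0100 g

Q = I·t = 0.03000 A × 1400.0 s = 42.00 C.
n(e⁻) = Q/F = 42.00 / 96485 = 0.0004353 mol.
Na⁺ + e⁻ → Na, so n(Na) = n(e⁻)/1 = 0.0004353 mol.
m = n·M = 0.0004353 × 22.99 = 0.0100 g.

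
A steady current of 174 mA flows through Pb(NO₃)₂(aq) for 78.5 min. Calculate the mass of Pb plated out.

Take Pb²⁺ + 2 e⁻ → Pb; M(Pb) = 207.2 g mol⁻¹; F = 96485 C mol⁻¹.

Q = I·t = 0.1740 A × 4710.0 s = 819.5 C.
n(e⁻) = Q/F = 819.5 / 96485 = 0.008494 mol.
Pb²⁺ + 2 e⁻ → Pb, so n(Pb) = n(e⁻)/2 = 0.004247 mol.
m = n·M = 0.004247 × 207.2 = 0.880 g.

0.880 g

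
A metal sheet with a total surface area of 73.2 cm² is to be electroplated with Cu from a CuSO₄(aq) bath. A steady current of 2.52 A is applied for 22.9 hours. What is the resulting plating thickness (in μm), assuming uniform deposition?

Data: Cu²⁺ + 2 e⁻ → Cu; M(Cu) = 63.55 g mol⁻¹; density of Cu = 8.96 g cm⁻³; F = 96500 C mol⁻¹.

Q = I·t = 2.520 × 82440 = 207700 C; n(e⁻) = 2.153 mol.
n(Cu) = n(e⁻)/2 = 1.076 mol, so m = 1.076 × 63.55 = 68.41 g.
Volume = m/ρ = 68.41 / 8.96 = 7.635 cm³.
Thickness = V/A = 7.635 / 73.2 = 0.104 cm = 1040 μm.

1040 μm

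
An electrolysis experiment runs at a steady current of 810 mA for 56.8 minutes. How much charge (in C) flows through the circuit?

Q = I·t = 0.8100 A × 3408.0 s = 2760 C.

2760 C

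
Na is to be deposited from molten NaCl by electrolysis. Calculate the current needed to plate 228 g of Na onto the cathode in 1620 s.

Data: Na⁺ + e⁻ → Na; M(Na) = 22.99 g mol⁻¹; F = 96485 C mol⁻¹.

591 A

n(Na) = 228 / 22.99 = 9.917 mol.
n(e⁻) = 1 × 9.917 = 9.917 mol.
Q = n(e⁻)·F = 9.917 × 96485 = 956900 C.
I = Q/t = 956900 / 1620.0 s = 591 A.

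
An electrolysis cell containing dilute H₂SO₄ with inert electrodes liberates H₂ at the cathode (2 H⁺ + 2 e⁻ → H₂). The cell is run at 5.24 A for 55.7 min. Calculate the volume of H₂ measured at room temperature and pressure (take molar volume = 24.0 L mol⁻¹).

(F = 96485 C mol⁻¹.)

2.18 L

Q = I·t = 5.240 A × 3342.0 s = 17510 C.
n(e⁻) = Q/F = 17510 / 96485 = 0.1815 mol.
2 electrons are transferred per H₂ molecule, so n(H₂) = 0.1815 / 2 = 0.09075 mol.
V = n × V_m = 0.09075 × 24.0 = 2.18 L.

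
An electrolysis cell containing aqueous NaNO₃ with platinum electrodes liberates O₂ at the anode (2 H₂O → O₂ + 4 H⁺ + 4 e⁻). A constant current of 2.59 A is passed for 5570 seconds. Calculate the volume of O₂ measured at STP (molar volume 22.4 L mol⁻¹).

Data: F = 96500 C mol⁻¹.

0.837 L

Q = I·t = 2.590 A × 5570.0 s = 14430 C.
n(e⁻) = Q/F = 14430 / 96500 = 0.1495 mol.
4 electrons are transferred per O₂ molecule, so n(O₂) = 0.1495 / 4 = 0.03737 mol.
V = n × V_m = 0.03737 × 22.4 = 0.837 L.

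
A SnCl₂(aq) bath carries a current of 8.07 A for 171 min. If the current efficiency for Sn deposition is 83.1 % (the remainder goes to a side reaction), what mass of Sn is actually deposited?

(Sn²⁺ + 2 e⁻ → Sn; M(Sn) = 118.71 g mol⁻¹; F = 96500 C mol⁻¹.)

42.3 g

Q = I·t = 8.070 × 10260 = 82800 C.
n(e⁻) = 82800/96500 = 0.8580 mol; theoretically n(Sn) = 0.8580/2 = 0.4290 mol, m_theo = 50.93 g.
At 83.1 % efficiency, m_actual = 0.831 × 50.93 = 42.3 g.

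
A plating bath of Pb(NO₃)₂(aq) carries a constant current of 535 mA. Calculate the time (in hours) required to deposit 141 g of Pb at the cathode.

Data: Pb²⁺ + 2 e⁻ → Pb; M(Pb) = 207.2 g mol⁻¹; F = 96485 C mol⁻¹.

68.2 h

n(Pb) = m/M = 141 / 207.2 = 0.6805 mol.
Each Pb atom requires 2 electrons, so n(e⁻) = 2 × 0.6805 = 1.361 mol.
Q = n(e⁻)·F = 1.361 × 96485 = 131300 C.
t = Q/I = 131300 / 0.5350 A = 245500 s = 68.2 h.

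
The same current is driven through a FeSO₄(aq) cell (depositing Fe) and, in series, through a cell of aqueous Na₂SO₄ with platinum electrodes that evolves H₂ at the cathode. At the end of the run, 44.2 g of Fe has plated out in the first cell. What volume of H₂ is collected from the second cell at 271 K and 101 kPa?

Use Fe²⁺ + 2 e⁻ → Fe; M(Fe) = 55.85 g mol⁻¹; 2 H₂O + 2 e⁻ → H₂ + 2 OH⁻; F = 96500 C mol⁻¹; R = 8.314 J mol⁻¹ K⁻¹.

17.7 L

n(Fe) = 44.2 / 55.85 = 0.7914 mol, so n(e⁻) = 2 × 0.7914 = 1.583 mol.
The cells are in series, so the same 1.583 mol of electrons passes through the second cell.
2 H₂O + 2 e⁻ → H₂ + 2 OH⁻ — 2 mol e⁻ per mol H₂, so n(H₂) = 1.583/2 = 0.7914 mol.
V = nRT/P = (0.7914 × 8.314 × 271) / (101 × 10³) = 0.0177 m³ = 17.7 L.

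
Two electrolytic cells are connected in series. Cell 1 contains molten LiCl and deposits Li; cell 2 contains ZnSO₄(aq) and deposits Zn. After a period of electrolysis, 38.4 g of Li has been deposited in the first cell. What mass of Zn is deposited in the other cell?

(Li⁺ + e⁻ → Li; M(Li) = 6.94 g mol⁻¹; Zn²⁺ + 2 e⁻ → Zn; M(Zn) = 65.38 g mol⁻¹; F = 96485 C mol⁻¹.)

n(Li) = 38.4 / 6.94 = 5.533 mol.
Since Li⁺ + e⁻ → Li, n(e⁻) passed = 1 × 5.533 = 5.533 mol.
Cells in series carry the same charge, so the same 5.533 mol of electrons passes through cell 2.
Zn²⁺ + 2 e⁻ → Zn, so n(Zn) = 5.533 / 2 = 2.767 mol.
m(Zn) = 2.767 × 65.38 = 181 g.

181 g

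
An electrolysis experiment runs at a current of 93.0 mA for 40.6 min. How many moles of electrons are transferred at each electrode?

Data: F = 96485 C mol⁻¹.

0.00235 mol

Q = I·t = 0.09300 A × 2436.0 s = 226.5 C.
n(e⁻) = Q/F = 226.5 / 96485 = 0.00235 mol.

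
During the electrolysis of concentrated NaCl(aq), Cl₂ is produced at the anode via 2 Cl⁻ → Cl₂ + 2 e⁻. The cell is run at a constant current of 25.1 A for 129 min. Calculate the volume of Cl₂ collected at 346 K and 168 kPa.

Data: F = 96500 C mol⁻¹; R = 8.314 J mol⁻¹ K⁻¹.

17.2 L

Q = I·t = 25.10 A × 7740.0 s = 194300 C.
n(e⁻) = Q/F = 194300 / 96500 = 2.013 mol.
2 electrons are transferred per Cl₂ molecule, so n(Cl₂) = 2.013 / 2 = 1.007 mol.
V = nRT/P = (1.007 × 8.314 × 346) / (168 × 10³ Pa) = 0.0172 m³ = 17.2 L.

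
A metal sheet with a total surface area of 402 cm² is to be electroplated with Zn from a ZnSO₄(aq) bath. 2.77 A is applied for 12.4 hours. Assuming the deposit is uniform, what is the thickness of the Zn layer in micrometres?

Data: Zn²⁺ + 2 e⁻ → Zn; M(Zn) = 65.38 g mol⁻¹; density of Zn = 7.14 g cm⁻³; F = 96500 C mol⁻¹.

146 μm

Q = I·t = 2.770 × 44640 = 123700 C; n(e⁻) = 1.281 mol.
n(Zn) = n(e⁻)/2 = 0.6407 mol, so m = 0.6407 × 65.38 = 41.89 g.
Volume = m/ρ = 41.89 / 7.14 = 5.867 cm³.
Thickness = V/A = 5.867 / 402 = 0.0146 cm = 146 μm.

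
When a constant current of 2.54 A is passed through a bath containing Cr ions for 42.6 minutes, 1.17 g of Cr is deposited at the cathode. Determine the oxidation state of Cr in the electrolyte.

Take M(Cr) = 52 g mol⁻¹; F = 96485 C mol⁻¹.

+3

Q = I·t = 2.540 A × 2556.0 s = 6492 C, so n(e⁻) = 6492/96485 = 0.06729 mol.
n(Cr) deposited = 1.17 / 52 = 0.02250 mol.
Electrons per atom = n(e⁻)/n(Cr) = 0.06729 / 0.02250 = 2.99 ≈ 3, so the ion is Cr³⁺.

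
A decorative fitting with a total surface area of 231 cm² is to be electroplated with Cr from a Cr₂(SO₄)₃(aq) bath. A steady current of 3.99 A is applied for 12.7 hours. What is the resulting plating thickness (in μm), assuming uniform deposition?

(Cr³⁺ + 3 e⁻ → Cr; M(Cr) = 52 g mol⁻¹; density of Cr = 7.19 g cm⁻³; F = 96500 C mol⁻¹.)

197 μm

Q = I·t = 3.990 × 45720 = 182400 C; n(e⁻) = 1.890 mol.
n(Cr) = n(e⁻)/3 = 0.6301 mol, so m = 0.6301 × 52 = 32.77 g.
Volume = m/ρ = 32.77 / 7.19 = 4.557 cm³.
Thickness = V/A = 4.557 / 231 = 0.0197 cm = 197 μm.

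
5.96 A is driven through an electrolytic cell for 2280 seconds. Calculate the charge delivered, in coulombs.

Q = I·t = 5.960 A × 2280.0 s = 13600 C.

13600 C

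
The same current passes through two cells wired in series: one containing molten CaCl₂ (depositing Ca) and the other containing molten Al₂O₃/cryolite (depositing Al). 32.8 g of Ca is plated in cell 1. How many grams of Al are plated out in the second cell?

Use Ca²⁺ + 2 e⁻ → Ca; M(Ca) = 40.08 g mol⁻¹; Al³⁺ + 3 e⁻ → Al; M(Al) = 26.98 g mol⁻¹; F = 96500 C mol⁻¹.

14.7 g

n(Ca) = 32.8 / 40.08 = 0.8184 mol.
Since Ca²⁺ + 2 e⁻ → Ca, n(e⁻) passed = 2 × 0.8184 = 1.637 mol.
Cells in series carry the same charge, so the same 1.637 mol of electrons passes through cell 2.
Al³⁺ + 3 e⁻ → Al, so n(Al) = 1.637 / 3 = 0.5456 mol.
m(Al) = 0.5456 × 26.98 = 14.7 g.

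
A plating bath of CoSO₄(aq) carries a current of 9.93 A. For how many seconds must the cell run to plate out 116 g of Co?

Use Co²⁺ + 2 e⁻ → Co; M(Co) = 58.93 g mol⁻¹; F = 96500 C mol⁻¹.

38300 s

n(Co) = m/M = 116 / 58.93 = 1.968 mol.
Each Co atom requires 2 electrons, so n(e⁻) = 2 × 1.968 = 3.937 mol.
Q = n(e⁻)·F = 3.937 × 96500 = 379900 C.
t = Q/I = 379900 / 9.930 A = 38260 s.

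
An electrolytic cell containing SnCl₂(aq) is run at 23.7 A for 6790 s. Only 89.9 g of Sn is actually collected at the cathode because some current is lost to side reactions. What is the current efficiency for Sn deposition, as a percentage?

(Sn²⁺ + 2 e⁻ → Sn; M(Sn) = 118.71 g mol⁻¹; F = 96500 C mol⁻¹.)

90.8 %

Q = I·t = 23.70 × 6790.0 = 160900 C; n(e⁻) = 160900/96500 = 1.668 mol.
Theoretical n(Sn) = n(e⁻)/2 = 0.8338 mol, i.e. m_theo = 0.8338 × 118.71 = 98.98 g.
Efficiency = m_actual / m_theo = 89.9 / 98.98 = 90.8 %.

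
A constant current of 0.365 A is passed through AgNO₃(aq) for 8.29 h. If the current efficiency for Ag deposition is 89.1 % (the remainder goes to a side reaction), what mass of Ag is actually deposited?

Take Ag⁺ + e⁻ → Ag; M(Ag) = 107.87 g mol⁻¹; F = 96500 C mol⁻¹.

10.8 g

Q = I·t = 0.3650 × 29844 = 10890 C.
n(e⁻) = 10890/96500 = 0.1129 mol; theoretically n(Ag) = 0.1129/1 = 0.1129 mol, m_theo = 12.18 g.
At 89.1 % efficiency, m_actual = 0.891 × 12.18 = 10.8 g.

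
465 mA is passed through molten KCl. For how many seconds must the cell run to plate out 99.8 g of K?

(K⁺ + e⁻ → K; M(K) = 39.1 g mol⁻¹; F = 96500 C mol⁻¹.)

n(K) = m/M = 99.8 / 39.1 = 2.552 mol.
Each K atom requires 1 electron, so n(e⁻) = 1 × 2.552 = 2.552 mol.
Q = n(e⁻)·F = 2.552 × 96500 = 246300 C.
t = Q/I = 246300 / 0.4650 A = 529700 s.

5.30 × 10⁵ s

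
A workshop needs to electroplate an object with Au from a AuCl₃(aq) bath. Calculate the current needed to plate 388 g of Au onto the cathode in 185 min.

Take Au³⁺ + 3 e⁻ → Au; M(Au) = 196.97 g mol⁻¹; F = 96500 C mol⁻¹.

n(Au) = 388 / 196.97 = 1.970 mol.
n(e⁻) = 3 × 1.970 = 5.910 mol.
Q = n(e⁻)·F = 5.910 × 96500 = 570300 C.
I = Q/t = 570300 / 11100 s = 51.4 A.

51.4 A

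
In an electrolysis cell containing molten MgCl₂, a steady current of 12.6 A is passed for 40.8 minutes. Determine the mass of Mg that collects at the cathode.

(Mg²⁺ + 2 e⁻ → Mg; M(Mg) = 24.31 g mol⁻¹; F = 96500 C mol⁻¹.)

Q = I·t = 12.60 A × 2448.0 s = 30840 C.
n(e⁻) = Q/F = 30840 / 96500 = 0.3196 mol.
Mg²⁺ + 2 e⁻ → Mg, so n(Mg) = n(e⁻)/2 = 0.1598 mol.
m = n·M = 0.1598 × 24.31 = 3.89 g.

3.89 g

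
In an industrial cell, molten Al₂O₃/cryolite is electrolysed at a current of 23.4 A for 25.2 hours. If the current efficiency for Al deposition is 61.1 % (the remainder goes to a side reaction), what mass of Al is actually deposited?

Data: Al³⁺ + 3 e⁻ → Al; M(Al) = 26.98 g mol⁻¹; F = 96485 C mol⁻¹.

Q = I·t = 23.40 × 90720 = 2123000 C.
n(e⁻) = 2123000/96485 = 22.00 mol; theoretically n(Al) = 22.00/3 = 7.334 mol, m_theo = 197.9 g.
At 61.1 % efficiency, m_actual = 0.611 × 197.9 = 121 g.

121 g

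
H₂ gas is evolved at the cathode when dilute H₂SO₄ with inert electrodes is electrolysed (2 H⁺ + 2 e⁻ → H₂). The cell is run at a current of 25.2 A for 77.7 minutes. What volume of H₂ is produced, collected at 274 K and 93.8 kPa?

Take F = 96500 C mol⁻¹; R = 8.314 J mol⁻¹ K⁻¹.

14.8 L

Q = I·t = 25.20 A × 4662.0 s = 117500 C.
n(e⁻) = Q/F = 117500 / 96500 = 1.217 mol.
2 electrons are transferred per H₂ molecule, so n(H₂) = 1.217 / 2 = 0.6087 mol.
V = nRT/P = (0.6087 × 8.314 × 274) / (93.8 × 10³ Pa) = 0.0148 m³ = 14.8 L.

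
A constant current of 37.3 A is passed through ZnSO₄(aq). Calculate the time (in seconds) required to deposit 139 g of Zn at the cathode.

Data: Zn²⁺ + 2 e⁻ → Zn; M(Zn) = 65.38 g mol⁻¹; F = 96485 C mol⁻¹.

11000 s

n(Zn) = m/M = 139 / 65.38 = 2.126 mol.
Each Zn atom requires 2 electrons, so n(e⁻) = 2 × 2.126 = 4.252 mol.
Q = n(e⁻)·F = 4.252 × 96485 = 410300 C.
t = Q/I = 410300 / 37.30 A = 11000 s.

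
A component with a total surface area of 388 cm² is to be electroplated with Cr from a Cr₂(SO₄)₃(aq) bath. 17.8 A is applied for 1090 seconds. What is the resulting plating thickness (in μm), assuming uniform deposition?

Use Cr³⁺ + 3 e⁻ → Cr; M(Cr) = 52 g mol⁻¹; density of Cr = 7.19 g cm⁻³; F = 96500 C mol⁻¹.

Q = I·t = 17.80 × 1090.0 = 19400 C; n(e⁻) = 0.2011 mol.
n(Cr) = n(e⁻)/3 = 0.06702 mol, so m = 0.06702 × 52 = 3.485 g.
Volume = m/ρ = 3.485 / 7.19 = 0.4847 cm³.
Thickness = V/A = 0.4847 / 388 = 0.00125 cm = 12.5 μm.

12.5 μm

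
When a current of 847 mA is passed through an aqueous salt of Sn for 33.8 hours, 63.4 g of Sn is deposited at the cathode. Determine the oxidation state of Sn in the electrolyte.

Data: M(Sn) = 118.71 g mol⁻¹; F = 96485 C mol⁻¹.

Q = I·t = 0.8470 A × 121680 s = 103100 C, so n(e⁻) = 103100/96485 = 1.068 mol.
n(Sn) deposited = 63.4 / 118.71 = 0.5341 mol.
Electrons per atom = n(e⁻)/n(Sn) = 1.068 / 0.5341 = 2.00 ≈ 2, so the ion is Sn²⁺.

+2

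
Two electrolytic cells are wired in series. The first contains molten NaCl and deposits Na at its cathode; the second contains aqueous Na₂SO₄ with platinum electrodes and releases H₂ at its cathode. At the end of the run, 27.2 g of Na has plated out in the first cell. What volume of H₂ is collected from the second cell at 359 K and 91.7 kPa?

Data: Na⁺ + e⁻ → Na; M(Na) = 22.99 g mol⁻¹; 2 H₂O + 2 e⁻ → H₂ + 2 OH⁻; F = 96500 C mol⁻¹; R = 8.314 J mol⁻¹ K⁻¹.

n(Na) = 27.2 / 22.99 = 1.183 mol, so n(e⁻) = 1 × 1.183 = 1.183 mol.
The cells are in series, so the same 1.183 mol of electrons passes through the second cell.
2 H₂O + 2 e⁻ → H₂ + 2 OH⁻ — 2 mol e⁻ per mol H₂, so n(H₂) = 1.183/2 = 0.5916 mol.
V = nRT/P = (0.5916 × 8.314 × 359) / (91.7 × 10³) = 0.0193 m³ = 19.3 L.

19.3 L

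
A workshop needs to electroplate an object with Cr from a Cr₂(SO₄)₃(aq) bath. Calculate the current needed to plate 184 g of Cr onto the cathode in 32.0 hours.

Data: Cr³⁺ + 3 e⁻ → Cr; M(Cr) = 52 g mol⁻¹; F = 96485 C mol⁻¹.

8.89 A

n(Cr) = 184 / 52 = 3.538 mol.
n(e⁻) = 3 × 3.538 = 10.62 mol.
Q = n(e⁻)·F = 10.62 × 96485 = 1024000 C.
I = Q/t = 1024000 / 115200 s = 8.89 A.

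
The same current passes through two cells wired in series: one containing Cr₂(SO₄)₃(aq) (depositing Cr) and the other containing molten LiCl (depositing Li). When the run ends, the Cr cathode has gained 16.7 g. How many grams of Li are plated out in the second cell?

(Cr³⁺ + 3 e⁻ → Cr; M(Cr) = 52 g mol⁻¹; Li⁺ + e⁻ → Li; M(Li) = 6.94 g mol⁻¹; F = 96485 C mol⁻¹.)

6.69 g

n(Cr) = 16.7 / 52 = 0.3212 mol.
Since Cr³⁺ + 3 e⁻ → Cr, n(e⁻) passed = 3 × 0.3212 = 0.9635 mol.
Cells in series carry the same charge, so the same 0.9635 mol of electrons passes through cell 2.
Li⁺ + e⁻ → Li, so n(Li) = 0.9635 / 1 = 0.9635 mol.
m(Li) = 0.9635 × 6.94 = 6.69 g.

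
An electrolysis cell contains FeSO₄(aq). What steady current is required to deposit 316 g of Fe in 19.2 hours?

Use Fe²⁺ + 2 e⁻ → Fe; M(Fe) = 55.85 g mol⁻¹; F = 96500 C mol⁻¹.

15.8 A

n(Fe) = 316 / 55.85 = 5.658 mol.
n(e⁻) = 2 × 5.658 = 11.32 mol.
Q = n(e⁻)·F = 11.32 × 96500 = 1092000 C.
I = Q/t = 1092000 / 69120 s = 15.8 A.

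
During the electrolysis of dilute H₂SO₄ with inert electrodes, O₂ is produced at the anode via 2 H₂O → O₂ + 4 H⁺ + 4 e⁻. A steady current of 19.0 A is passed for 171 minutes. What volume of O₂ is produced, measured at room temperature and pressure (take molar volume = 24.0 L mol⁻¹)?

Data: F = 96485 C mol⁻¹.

Q = I·t = 19.00 A × 10260 s = 194900 C.
n(e⁻) = Q/F = 194900 / 96485 = 2.020 mol.
4 electrons are transferred per O₂ molecule, so n(O₂) = 2.020 / 4 = 0.5051 mol.
V = n × V_m = 0.5051 × 24.0 = 12.1 L.

12.1 L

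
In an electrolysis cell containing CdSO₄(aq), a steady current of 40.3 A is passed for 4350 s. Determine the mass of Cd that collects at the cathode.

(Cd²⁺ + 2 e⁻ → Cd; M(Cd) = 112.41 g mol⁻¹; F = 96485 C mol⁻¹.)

Q = I·t = 40.30 A × 4350.0 s = 175300 C.
n(e⁻) = Q/F = 175300 / 96485 = 1.817 mol.
Cd²⁺ + 2 e⁻ → Cd, so n(Cd) = n(e⁻)/2 = 0.9085 mol.
m = n·M = 0.9085 × 112.41 = 102 g.

102 g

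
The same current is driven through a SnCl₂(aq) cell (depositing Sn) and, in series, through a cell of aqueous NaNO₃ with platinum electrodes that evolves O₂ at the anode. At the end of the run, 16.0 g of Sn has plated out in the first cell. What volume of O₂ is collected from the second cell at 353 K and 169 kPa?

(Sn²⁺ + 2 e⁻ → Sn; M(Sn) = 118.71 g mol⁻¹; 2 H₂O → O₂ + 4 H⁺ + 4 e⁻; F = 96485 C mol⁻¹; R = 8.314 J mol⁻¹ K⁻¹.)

1.17 L

n(Sn) = 16.0 / 118.71 = 0.1348 mol, so n(e⁻) = 2 × 0.1348 = 0.2696 mol.
The cells are in series, so the same 0.2696 mol of electrons passes through the second cell.
2 H₂O → O₂ + 4 H⁺ + 4 e⁻ — 4 mol e⁻ per mol O₂, so n(O₂) = 0.2696/4 = 0.06739 mol.
V = nRT/P = (0.06739 × 8.314 × 353) / (169 × 10³) = 0.00117 m³ = 1.17 L.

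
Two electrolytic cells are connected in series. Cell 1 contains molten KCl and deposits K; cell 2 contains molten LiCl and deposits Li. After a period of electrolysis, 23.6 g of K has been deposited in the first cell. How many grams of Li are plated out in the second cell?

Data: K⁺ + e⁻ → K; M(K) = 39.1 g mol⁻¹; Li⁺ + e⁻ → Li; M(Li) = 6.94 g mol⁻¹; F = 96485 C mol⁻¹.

4.19 g

n(K) = 23.6 / 39.1 = 0.6036 mol.
Since K⁺ + e⁻ → K, n(e⁻) passed = 1 × 0.6036 = 0.6036 mol.
Cells in series carry the same charge, so the same 0.6036 mol of electrons passes through cell 2.
Li⁺ + e⁻ → Li, so n(Li) = 0.6036 / 1 = 0.6036 mol.
m(Li) = 0.6036 × 6.94 = 4.19 g.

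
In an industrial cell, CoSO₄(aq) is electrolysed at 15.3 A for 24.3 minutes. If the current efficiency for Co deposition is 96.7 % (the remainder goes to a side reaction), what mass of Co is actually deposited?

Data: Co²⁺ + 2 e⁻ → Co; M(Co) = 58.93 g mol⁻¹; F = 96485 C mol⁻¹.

Q = I·t = 15.30 × 1458.0 = 22310 C.
n(e⁻) = 22310/96485 = 0.2312 mol; theoretically n(Co) = 0.2312/2 = 0.1156 mol, m_theo = 6.812 g.
At 96.7 % efficiency, m_actual = 0.967 × 6.812 = 6.59 g.

6.59 g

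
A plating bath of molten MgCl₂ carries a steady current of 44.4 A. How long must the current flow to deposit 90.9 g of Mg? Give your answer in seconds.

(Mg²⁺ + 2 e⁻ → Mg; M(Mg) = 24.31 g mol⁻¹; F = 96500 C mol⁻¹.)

16300 s

n(Mg) = m/M = 90.9 / 24.31 = 3.739 mol.
Each Mg atom requires 2 electrons, so n(e⁻) = 2 × 3.739 = 7.478 mol.
Q = n(e⁻)·F = 7.478 × 96500 = 721700 C.
t = Q/I = 721700 / 44.40 A = 16250 s.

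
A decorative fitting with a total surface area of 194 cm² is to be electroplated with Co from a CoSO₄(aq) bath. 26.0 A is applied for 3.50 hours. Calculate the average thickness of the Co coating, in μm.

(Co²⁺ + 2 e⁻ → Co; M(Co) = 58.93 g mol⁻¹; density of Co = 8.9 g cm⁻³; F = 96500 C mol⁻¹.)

579 μm

Q = I·t = 26.00 × 12600 = 327600 C; n(e⁻) = 3.395 mol.
n(Co) = n(e⁻)/2 = 1.697 mol, so m = 1.697 × 58.93 = 100.0 g.
Volume = m/ρ = 100.0 / 8.9 = 11.24 cm³.
Thickness = V/A = 11.24 / 194 = 0.0579 cm = 579 μm.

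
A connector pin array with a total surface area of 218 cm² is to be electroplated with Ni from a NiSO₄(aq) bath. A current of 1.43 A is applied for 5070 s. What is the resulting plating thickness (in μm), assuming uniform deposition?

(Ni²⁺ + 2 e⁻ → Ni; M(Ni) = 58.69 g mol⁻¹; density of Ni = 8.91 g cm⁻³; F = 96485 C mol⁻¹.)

11.4 μm

Q = I·t = 1.430 × 5070.0 = 7250 C; n(e⁻) = 0.07514 mol.
n(Ni) = n(e⁻)/2 = 0.03757 mol, so m = 0.03757 × 58.69 = 2.205 g.
Volume = m/ρ = 2.205 / 8.91 = 0.2475 cm³.
Thickness = V/A = 0.2475 / 218 = 0.00114 cm = 11.4 μm.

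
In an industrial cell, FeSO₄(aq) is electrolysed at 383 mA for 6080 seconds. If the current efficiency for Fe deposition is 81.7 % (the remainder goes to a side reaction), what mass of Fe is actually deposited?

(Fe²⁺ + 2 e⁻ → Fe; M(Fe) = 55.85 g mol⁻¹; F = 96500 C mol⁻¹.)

0.551 g

Q = I·t = 0.3830 × 6080.0 = 2329 C.
n(e⁻) = 2329/96500 = 0.02413 mol; theoretically n(Fe) = 0.02413/2 = 0.01207 mol, m_theo = 0.6739 g.
At 81.7 % efficiency, m_actual = 0.817 × 0.6739 = 0.551 g.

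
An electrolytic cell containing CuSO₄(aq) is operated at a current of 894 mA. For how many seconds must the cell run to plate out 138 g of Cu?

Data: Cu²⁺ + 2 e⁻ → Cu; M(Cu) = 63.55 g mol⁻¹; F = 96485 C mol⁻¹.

4.69 × 10⁵ s

n(Cu) = m/M = 138 / 63.55 = 2.172 mol.
Each Cu atom requires 2 electrons, so n(e⁻) = 2 × 2.172 = 4.343 mol.
Q = n(e⁻)·F = 4.343 × 96485 = 419000 C.
t = Q/I = 419000 / 0.8940 A = 468700 s.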